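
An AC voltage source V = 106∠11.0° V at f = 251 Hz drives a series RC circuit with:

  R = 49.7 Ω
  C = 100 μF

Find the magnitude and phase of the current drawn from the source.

Step 1 — Angular frequency: ω = 2π·f = 2π·251 = 1577 rad/s.
Step 2 — Component impedances:
  R: Z = R = 49.7 Ω
  C: Z = 1/(jωC) = -j/(ω·C) = 0 - j6.341 Ω
Step 3 — Series combination: Z_total = R + C = 49.7 - j6.341 Ω = 50.1∠-7.3° Ω.
Step 4 — Source phasor: V = 106∠11.0° V = 104.1 + j20.23 V.
Step 5 — Ohm's law: I = V / Z_total = (104.1 + j20.23) / (49.7 - j6.341) = 2.009 + j0.6633 A.
Step 6 — Convert to polar: |I| = 2.116 A, ∠I = 18.3°.

I = 2.116∠18.3° A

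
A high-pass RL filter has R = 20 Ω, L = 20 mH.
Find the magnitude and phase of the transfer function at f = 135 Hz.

Step 1 — Angular frequency: ω = 2π·135 = 848.2 rad/s.
Step 2 — Transfer function: H(jω) = jωL/(R + jωL).
Step 3 — Numerator jωL = j·16.96; denominator R + jωL = 20 + j16.96.
Step 4 — H = 0.4184 + j0.4933.
Step 5 — Magnitude: |H| = 0.6469 (-3.8 dB); phase: φ = 49.7°.

|H| = 0.6469 (-3.8 dB), φ = 49.7°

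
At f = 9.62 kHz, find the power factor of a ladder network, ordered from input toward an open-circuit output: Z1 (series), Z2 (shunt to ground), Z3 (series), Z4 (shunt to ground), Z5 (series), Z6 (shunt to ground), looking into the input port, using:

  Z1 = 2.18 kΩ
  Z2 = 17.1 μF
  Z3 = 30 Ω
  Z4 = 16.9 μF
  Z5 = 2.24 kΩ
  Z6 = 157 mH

Step 1 — Angular frequency: ω = 2π·f = 2π·9620 = 6.044e+04 rad/s.
Step 2 — Component impedances:
  Z1: Z = R = 2180 Ω
  Z2: Z = 1/(jωC) = -j/(ω·C) = 0 - j0.9675 Ω
  Z3: Z = R = 30 Ω
  Z4: Z = 1/(jωC) = -j/(ω·C) = 0 - j0.9789 Ω
  Z5: Z = R = 2240 Ω
  Z6: Z = jωL = j·6.044e+04·0.157 = 0 + j9490 Ω
Step 3 — Ladder network (open output): work backward from the far end, alternating series and parallel combinations. Z_in = 2180 - j0.9655 Ω = 2180∠-0.0° Ω.
Step 4 — Power factor: PF = cos(φ) = Re(Z)/|Z| = 2180/2180 = 1.
Step 5 — Type: Im(Z) = -0.9655 ⇒ leading (phase φ = -0.0°).

PF = 1 (leading, φ = -0.0°)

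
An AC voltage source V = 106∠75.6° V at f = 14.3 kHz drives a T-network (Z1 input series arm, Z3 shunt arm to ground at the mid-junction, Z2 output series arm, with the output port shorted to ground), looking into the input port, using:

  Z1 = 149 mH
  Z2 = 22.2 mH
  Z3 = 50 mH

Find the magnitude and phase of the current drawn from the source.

Step 1 — Angular frequency: ω = 2π·f = 2π·1.43e+04 = 8.985e+04 rad/s.
Step 2 — Component impedances:
  Z1: Z = jωL = j·8.985e+04·0.149 = 0 + j1.339e+04 Ω
  Z2: Z = jωL = j·8.985e+04·0.0222 = 0 + j1995 Ω
  Z3: Z = jωL = j·8.985e+04·0.05 = 0 + j4492 Ω
Step 3 — With the output port shorted to ground, the output series arm Z2 runs from the junction to ground; the shunt arm Z3 also runs from the junction to ground. They appear in parallel: Z3 || Z2 = 0 + j1381 Ω.
Step 4 — Series with input arm Z1: Z_in = Z1 + (Z3 || Z2) = 0 + j1.477e+04 Ω = 1.477e+04∠90.0° Ω.
Step 5 — Source phasor: V = 106∠75.6° V = 26.36 + j102.7 V.
Step 6 — Ohm's law: I = V / Z_total = (26.36 + j102.7) / (0 + j1.477e+04) = 0.006952 - j0.001785 A.
Step 7 — Convert to polar: |I| = 0.007177 A, ∠I = -14.4°.

I = 0.007177∠-14.4° A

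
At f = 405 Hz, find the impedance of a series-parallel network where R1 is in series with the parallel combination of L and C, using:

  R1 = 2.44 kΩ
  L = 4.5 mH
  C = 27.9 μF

Step 1 — Angular frequency: ω = 2π·f = 2π·405 = 2545 rad/s.
Step 2 — Component impedances:
  R1: Z = R = 2440 Ω
  L: Z = jωL = j·2545·0.0045 = 0 + j11.45 Ω
  C: Z = 1/(jωC) = -j/(ω·C) = 0 - j14.09 Ω
Step 3 — Parallel branch: L || C = 1/(1/L + 1/C) = 0 + j61.23 Ω.
Step 4 — Series with R1: Z_total = R1 + (L || C) = 2440 + j61.23 Ω = 2441∠1.4° Ω.

Z = 2440 + j61.23 Ω = 2441∠1.4° Ω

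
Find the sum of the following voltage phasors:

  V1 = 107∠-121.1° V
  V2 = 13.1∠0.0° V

Step 1 — Convert each phasor to rectangular form:
  V1 = 107·(cos(-121.1°) + j·sin(-121.1°)) = -55.27 - j91.62 V
  V2 = 13.1·(cos(0.0°) + j·sin(0.0°)) = 13.1 V
Step 2 — Sum components: V_total = -42.17 - j91.62 V.
Step 3 — Convert to polar: |V_total| = 100.9 V, ∠V_total = -114.7°.

V_total = 100.9∠-114.7° V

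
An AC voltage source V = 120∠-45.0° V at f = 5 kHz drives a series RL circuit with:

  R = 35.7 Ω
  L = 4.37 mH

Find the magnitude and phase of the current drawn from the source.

Step 1 — Angular frequency: ω = 2π·f = 2π·5000 = 3.142e+04 rad/s.
Step 2 — Component impedances:
  R: Z = R = 35.7 Ω
  L: Z = jωL = j·3.142e+04·0.00437 = 0 + j137.3 Ω
Step 3 — Series combination: Z_total = R + L = 35.7 + j137.3 Ω = 141.9∠75.4° Ω.
Step 4 — Source phasor: V = 120∠-45.0° V = 84.85 - j84.85 V.
Step 5 — Ohm's law: I = V / Z_total = (84.85 - j84.85) / (35.7 + j137.3) = -0.4284 - j0.7295 A.
Step 6 — Convert to polar: |I| = 0.8459 A, ∠I = -120.4°.

I = 0.8459∠-120.4° A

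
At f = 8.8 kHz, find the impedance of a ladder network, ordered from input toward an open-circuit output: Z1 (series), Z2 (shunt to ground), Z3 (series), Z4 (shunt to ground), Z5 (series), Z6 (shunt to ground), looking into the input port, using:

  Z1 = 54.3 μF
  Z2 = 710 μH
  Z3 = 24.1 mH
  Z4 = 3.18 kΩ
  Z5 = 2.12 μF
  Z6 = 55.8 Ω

Step 1 — Angular frequency: ω = 2π·f = 2π·8800 = 5.529e+04 rad/s.
Step 2 — Component impedances:
  Z1: Z = 1/(jωC) = -j/(ω·C) = 0 - j0.3331 Ω
  Z2: Z = jωL = j·5.529e+04·0.00071 = 0 + j39.26 Ω
  Z3: Z = jωL = j·5.529e+04·0.0241 = 0 + j1333 Ω
  Z4: Z = R = 3180 Ω
  Z5: Z = 1/(jωC) = -j/(ω·C) = 0 - j8.531 Ω
  Z6: Z = R = 55.8 Ω
Step 3 — Ladder network (open output): work backward from the far end, alternating series and parallel combinations. Z_in = 0.0454 + j37.8 Ω = 37.8∠89.9° Ω.

Z = 0.0454 + j37.8 Ω = 37.8∠89.9° Ω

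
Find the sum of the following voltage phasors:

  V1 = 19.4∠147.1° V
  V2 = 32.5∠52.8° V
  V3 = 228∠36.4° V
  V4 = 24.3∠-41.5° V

Step 1 — Convert each phasor to rectangular form:
  V1 = 19.4·(cos(147.1°) + j·sin(147.1°)) = -16.29 + j10.54 V
  V2 = 32.5·(cos(52.8°) + j·sin(52.8°)) = 19.65 + j25.89 V
  V3 = 228·(cos(36.4°) + j·sin(36.4°)) = 183.5 + j135.3 V
  V4 = 24.3·(cos(-41.5°) + j·sin(-41.5°)) = 18.2 - j16.1 V
Step 2 — Sum components: V_total = 205.1 + j155.6 V.
Step 3 — Convert to polar: |V_total| = 257.4 V, ∠V_total = 37.2°.

V_total = 257.4∠37.2° V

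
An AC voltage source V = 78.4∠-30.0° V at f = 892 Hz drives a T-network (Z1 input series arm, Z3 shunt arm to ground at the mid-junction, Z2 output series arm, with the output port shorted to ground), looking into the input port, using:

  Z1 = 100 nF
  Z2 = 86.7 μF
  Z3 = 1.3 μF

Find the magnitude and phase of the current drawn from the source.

Step 1 — Angular frequency: ω = 2π·f = 2π·892 = 5605 rad/s.
Step 2 — Component impedances:
  Z1: Z = 1/(jωC) = -j/(ω·C) = 0 - j1784 Ω
  Z2: Z = 1/(jωC) = -j/(ω·C) = 0 - j2.058 Ω
  Z3: Z = 1/(jωC) = -j/(ω·C) = 0 - j137.2 Ω
Step 3 — With the output port shorted to ground, the output series arm Z2 runs from the junction to ground; the shunt arm Z3 also runs from the junction to ground. They appear in parallel: Z3 || Z2 = 0 - j2.028 Ω.
Step 4 — Series with input arm Z1: Z_in = Z1 + (Z3 || Z2) = 0 - j1786 Ω = 1786∠-90.0° Ω.
Step 5 — Source phasor: V = 78.4∠-30.0° V = 67.9 - j39.2 V.
Step 6 — Ohm's law: I = V / Z_total = (67.9 - j39.2) / (0 - j1786) = 0.02195 + j0.03801 A.
Step 7 — Convert to polar: |I| = 0.04389 A, ∠I = 60.0°.

I = 0.04389∠60.0° A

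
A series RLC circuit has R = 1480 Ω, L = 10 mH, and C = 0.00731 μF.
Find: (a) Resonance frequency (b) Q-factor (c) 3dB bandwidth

Step 1 — Resonance: ω₀ = 1/√(LC) = 1/√(0.01·7.31e-09) = 1.17e+05 rad/s.
Step 2 — f₀ = ω₀/(2π) = 1.861e+04 Hz.
Step 3 — Series Q: Q = ω₀L/R = 1.17e+05·0.01/1480 = 0.7903.
Step 4 — Bandwidth: Δω = ω₀/Q = 1.48e+05 rad/s; BW = Δω/(2π) = 2.355e+04 Hz.

(a) f₀ = 1.861e+04 Hz  (b) Q = 0.7903  (c) BW = 2.355e+04 Hz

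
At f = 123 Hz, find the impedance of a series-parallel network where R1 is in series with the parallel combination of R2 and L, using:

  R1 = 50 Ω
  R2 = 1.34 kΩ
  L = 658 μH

Step 1 — Angular frequency: ω = 2π·f = 2π·123 = 772.8 rad/s.
Step 2 — Component impedances:
  R1: Z = R = 50 Ω
  R2: Z = R = 1340 Ω
  L: Z = jωL = j·772.8·0.000658 = 0 + j0.5085 Ω
Step 3 — Parallel branch: R2 || L = 1/(1/R2 + 1/L) = 0.000193 + j0.5085 Ω.
Step 4 — Series with R1: Z_total = R1 + (R2 || L) = 50 + j0.5085 Ω = 50∠0.6° Ω.

Z = 50 + j0.5085 Ω = 50∠0.6° Ω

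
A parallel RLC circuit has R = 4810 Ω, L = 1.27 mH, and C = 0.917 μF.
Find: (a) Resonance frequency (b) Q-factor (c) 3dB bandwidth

Step 1 — Resonance: ω₀ = 1/√(LC) = 1/√(0.00127·9.17e-07) = 2.93e+04 rad/s.
Step 2 — f₀ = ω₀/(2π) = 4664 Hz.
Step 3 — Parallel Q: Q = R/(ω₀L) = 4810/(2.93e+04·0.00127) = 129.2.
Step 4 — Bandwidth: Δω = ω₀/Q = 226.7 rad/s; BW = Δω/(2π) = 36.08 Hz.

(a) f₀ = 4664 Hz  (b) Q = 129.2  (c) BW = 36.08 Hz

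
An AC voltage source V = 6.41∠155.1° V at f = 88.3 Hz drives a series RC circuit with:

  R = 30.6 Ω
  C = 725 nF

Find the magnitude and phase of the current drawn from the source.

Step 1 — Angular frequency: ω = 2π·f = 2π·88.3 = 554.8 rad/s.
Step 2 — Component impedances:
  R: Z = R = 30.6 Ω
  C: Z = 1/(jωC) = -j/(ω·C) = 0 - j2486 Ω
Step 3 — Series combination: Z_total = R + C = 30.6 - j2486 Ω = 2486∠-89.3° Ω.
Step 4 — Source phasor: V = 6.41∠155.1° V = -5.814 + j2.699 V.
Step 5 — Ohm's law: I = V / Z_total = (-5.814 + j2.699) / (30.6 - j2486) = -0.001114 - j0.002325 A.
Step 6 — Convert to polar: |I| = 0.002578 A, ∠I = -115.6°.

I = 0.002578∠-115.6° A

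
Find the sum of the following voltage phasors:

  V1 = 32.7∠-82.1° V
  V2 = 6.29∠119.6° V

Step 1 — Convert each phasor to rectangular form:
  V1 = 32.7·(cos(-82.1°) + j·sin(-82.1°)) = 4.494 - j32.39 V
  V2 = 6.29·(cos(119.6°) + j·sin(119.6°)) = -3.107 + j5.469 V
Step 2 — Sum components: V_total = 1.388 - j26.92 V.
Step 3 — Convert to polar: |V_total| = 26.96 V, ∠V_total = -87.0°.

V_total = 26.96∠-87.0° V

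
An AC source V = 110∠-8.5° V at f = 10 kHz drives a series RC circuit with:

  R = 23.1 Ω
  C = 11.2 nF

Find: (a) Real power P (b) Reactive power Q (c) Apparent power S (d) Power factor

Step 1 — Angular frequency: ω = 2π·f = 2π·1e+04 = 6.283e+04 rad/s.
Step 2 — Component impedances:
  R: Z = R = 23.1 Ω
  C: Z = 1/(jωC) = -j/(ω·C) = 0 - j1421 Ω
Step 3 — Series combination: Z_total = R + C = 23.1 - j1421 Ω = 1421∠-89.1° Ω.
Step 4 — Source phasor: V = 110∠-8.5° V = 108.8 - j16.26 V.
Step 5 — Current: I = V / Z = 0.01268 + j0.07635 A = 0.0774∠80.6° A.
Step 6 — Complex power: S = V·I* = 0.1384 - j8.513 VA.
Step 7 — Real power: P = Re(S) = 0.1384 W.
Step 8 — Reactive power: Q = Im(S) = -8.513 VAR.
Step 9 — Apparent power: |S| = 8.514 VA.
Step 10 — Power factor: PF = P/|S| = 0.01625 (leading).

(a) P = 0.1384 W  (b) Q = -8.513 VAR  (c) S = 8.514 VA  (d) PF = 0.01625 (leading)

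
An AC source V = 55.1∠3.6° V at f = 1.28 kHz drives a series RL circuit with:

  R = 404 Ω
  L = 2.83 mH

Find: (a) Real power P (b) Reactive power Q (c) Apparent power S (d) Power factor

Step 1 — Angular frequency: ω = 2π·f = 2π·1280 = 8042 rad/s.
Step 2 — Component impedances:
  R: Z = R = 404 Ω
  L: Z = jωL = j·8042·0.00283 = 0 + j22.76 Ω
Step 3 — Series combination: Z_total = R + L = 404 + j22.76 Ω = 404.6∠3.2° Ω.
Step 4 — Source phasor: V = 55.1∠3.6° V = 54.99 + j3.46 V.
Step 5 — Current: I = V / Z = 0.1362 + j0.0008925 A = 0.1362∠0.4° A.
Step 6 — Complex power: S = V·I* = 7.491 + j0.422 VA.
Step 7 — Real power: P = Re(S) = 7.491 W.
Step 8 — Reactive power: Q = Im(S) = 0.422 VAR.
Step 9 — Apparent power: |S| = 7.503 VA.
Step 10 — Power factor: PF = P/|S| = 0.9984 (lagging).

(a) P = 7.491 W  (b) Q = 0.422 VAR  (c) S = 7.503 VA  (d) PF = 0.9984 (lagging)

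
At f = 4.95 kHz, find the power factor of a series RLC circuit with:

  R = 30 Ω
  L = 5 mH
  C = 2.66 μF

Step 1 — Angular frequency: ω = 2π·f = 2π·4950 = 3.11e+04 rad/s.
Step 2 — Component impedances:
  R: Z = R = 30 Ω
  L: Z = jωL = j·3.11e+04·0.005 = 0 + j155.5 Ω
  C: Z = 1/(jωC) = -j/(ω·C) = 0 - j12.09 Ω
Step 3 — Series combination: Z_total = R + L + C = 30 + j143.4 Ω = 146.5∠78.2° Ω.
Step 4 — Power factor: PF = cos(φ) = Re(Z)/|Z| = 30/146.53 = 0.2047.
Step 5 — Type: Im(Z) = 143.4 ⇒ lagging (phase φ = 78.2°).

PF = 0.2047 (lagging, φ = 78.2°)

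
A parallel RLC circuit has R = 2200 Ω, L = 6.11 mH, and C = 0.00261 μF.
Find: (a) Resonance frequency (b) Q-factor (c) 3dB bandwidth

Step 1 — Resonance: ω₀ = 1/√(LC) = 1/√(0.00611·2.61e-09) = 2.504e+05 rad/s.
Step 2 — f₀ = ω₀/(2π) = 3.985e+04 Hz.
Step 3 — Parallel Q: Q = R/(ω₀L) = 2200/(2.504e+05·0.00611) = 1.438.
Step 4 — Bandwidth: Δω = ω₀/Q = 1.742e+05 rad/s; BW = Δω/(2π) = 2.772e+04 Hz.

(a) f₀ = 3.985e+04 Hz  (b) Q = 1.438  (c) BW = 2.772e+04 Hz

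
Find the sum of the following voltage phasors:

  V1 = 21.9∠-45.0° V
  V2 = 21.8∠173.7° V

Step 1 — Convert each phasor to rectangular form:
  V1 = 21.9·(cos(-45.0°) + j·sin(-45.0°)) = 15.49 - j15.49 V
  V2 = 21.8·(cos(173.7°) + j·sin(173.7°)) = -21.67 + j2.392 V
Step 2 — Sum components: V_total = -6.183 - j13.09 V.
Step 3 — Convert to polar: |V_total| = 14.48 V, ∠V_total = -115.3°.

V_total = 14.48∠-115.3° V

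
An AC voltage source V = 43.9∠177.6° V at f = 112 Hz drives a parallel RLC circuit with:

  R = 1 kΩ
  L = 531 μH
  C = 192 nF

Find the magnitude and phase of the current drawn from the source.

Step 1 — Angular frequency: ω = 2π·f = 2π·112 = 703.7 rad/s.
Step 2 — Component impedances:
  R: Z = R = 1000 Ω
  L: Z = jωL = j·703.7·0.000531 = 0 + j0.3737 Ω
  C: Z = 1/(jωC) = -j/(ω·C) = 0 - j7401 Ω
Step 3 — Parallel combination: 1/Z_total = 1/R + 1/L + 1/C; Z_total = 0.0001396 + j0.3737 Ω = 0.3737∠90.0° Ω.
Step 4 — Source phasor: V = 43.9∠177.6° V = -43.86 + j1.838 V.
Step 5 — Ohm's law: I = V / Z_total = (-43.86 + j1.838) / (0.0001396 + j0.3737) = 4.876 + j117.4 A.
Step 6 — Convert to polar: |I| = 117.5 A, ∠I = 87.6°.

I = 117.5∠87.6° A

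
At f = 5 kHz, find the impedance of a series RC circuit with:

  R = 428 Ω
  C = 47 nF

Step 1 — Angular frequency: ω = 2π·f = 2π·5000 = 3.142e+04 rad/s.
Step 2 — Component impedances:
  R: Z = R = 428 Ω
  C: Z = 1/(jωC) = -j/(ω·C) = 0 - j677.3 Ω
Step 3 — Series combination: Z_total = R + C = 428 - j677.3 Ω = 801.2∠-57.7° Ω.

Z = 428 - j677.3 Ω = 801.2∠-57.7° Ω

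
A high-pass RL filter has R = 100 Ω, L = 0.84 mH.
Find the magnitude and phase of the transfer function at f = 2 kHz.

Step 1 — Angular frequency: ω = 2π·2000 = 1.257e+04 rad/s.
Step 2 — Transfer function: H(jω) = jωL/(R + jωL).
Step 3 — Numerator jωL = j·10.56; denominator R + jωL = 100 + j10.56.
Step 4 — H = 0.01102 + j0.1044.
Step 5 — Magnitude: |H| = 0.105 (-19.6 dB); phase: φ = 84.0°.

|H| = 0.105 (-19.6 dB), φ = 84.0°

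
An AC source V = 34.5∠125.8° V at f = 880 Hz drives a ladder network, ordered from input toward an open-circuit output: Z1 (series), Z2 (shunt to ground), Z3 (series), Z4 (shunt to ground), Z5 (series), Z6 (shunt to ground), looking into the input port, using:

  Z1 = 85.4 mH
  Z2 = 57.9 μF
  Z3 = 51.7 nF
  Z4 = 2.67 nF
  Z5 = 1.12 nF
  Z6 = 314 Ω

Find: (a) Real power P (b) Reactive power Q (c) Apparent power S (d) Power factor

Step 1 — Angular frequency: ω = 2π·f = 2π·880 = 5529 rad/s.
Step 2 — Component impedances:
  Z1: Z = jωL = j·5529·0.0854 = 0 + j472.2 Ω
  Z2: Z = 1/(jωC) = -j/(ω·C) = 0 - j3.124 Ω
  Z3: Z = 1/(jωC) = -j/(ω·C) = 0 - j3498 Ω
  Z4: Z = 1/(jωC) = -j/(ω·C) = 0 - j6.774e+04 Ω
  Z5: Z = 1/(jωC) = -j/(ω·C) = 0 - j1.615e+05 Ω
  Z6: Z = R = 314 Ω
Step 3 — Ladder network (open output): work backward from the far end, alternating series and parallel combinations. Z_in = 0 + j469.1 Ω = 469.1∠90.0° Ω.
Step 4 — Source phasor: V = 34.5∠125.8° V = -20.18 + j27.98 V.
Step 5 — Current: I = V / Z = 0.05965 + j0.04302 A = 0.07355∠35.8° A.
Step 6 — Complex power: S = V·I* = 0 + j2.537 VA.
Step 7 — Real power: P = Re(S) = 0 W.
Step 8 — Reactive power: Q = Im(S) = 2.537 VAR.
Step 9 — Apparent power: |S| = 2.537 VA.
Step 10 — Power factor: PF = P/|S| = 0 (lagging).

(a) P = 0 W  (b) Q = 2.537 VAR  (c) S = 2.537 VA  (d) PF = 0 (lagging)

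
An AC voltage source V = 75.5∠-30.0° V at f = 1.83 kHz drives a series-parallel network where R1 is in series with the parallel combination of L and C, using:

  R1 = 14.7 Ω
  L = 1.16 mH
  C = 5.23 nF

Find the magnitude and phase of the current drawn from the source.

Step 1 — Angular frequency: ω = 2π·f = 2π·1830 = 1.15e+04 rad/s.
Step 2 — Component impedances:
  R1: Z = R = 14.7 Ω
  L: Z = jωL = j·1.15e+04·0.00116 = 0 + j13.34 Ω
  C: Z = 1/(jωC) = -j/(ω·C) = 0 - j1.663e+04 Ω
Step 3 — Parallel branch: L || C = 1/(1/L + 1/C) = 0 + j13.35 Ω.
Step 4 — Series with R1: Z_total = R1 + (L || C) = 14.7 + j13.35 Ω = 19.86∠42.2° Ω.
Step 5 — Source phasor: V = 75.5∠-30.0° V = 65.38 - j37.75 V.
Step 6 — Ohm's law: I = V / Z_total = (65.38 - j37.75) / (14.7 + j13.35) = 1.16 - j3.621 A.
Step 7 — Convert to polar: |I| = 3.802 A, ∠I = -72.2°.

I = 3.802∠-72.2° A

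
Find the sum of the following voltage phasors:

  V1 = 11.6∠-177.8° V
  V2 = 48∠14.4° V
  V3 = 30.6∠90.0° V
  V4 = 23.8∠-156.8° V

Step 1 — Convert each phasor to rectangular form:
  V1 = 11.6·(cos(-177.8°) + j·sin(-177.8°)) = -11.59 - j0.4453 V
  V2 = 48·(cos(14.4°) + j·sin(14.4°)) = 46.49 + j11.94 V
  V3 = 30.6·(cos(90.0°) + j·sin(90.0°)) = 0 + j30.6 V
  V4 = 23.8·(cos(-156.8°) + j·sin(-156.8°)) = -21.88 - j9.376 V
Step 2 — Sum components: V_total = 13.03 + j32.72 V.
Step 3 — Convert to polar: |V_total| = 35.21 V, ∠V_total = 68.3°.

V_total = 35.21∠68.3° V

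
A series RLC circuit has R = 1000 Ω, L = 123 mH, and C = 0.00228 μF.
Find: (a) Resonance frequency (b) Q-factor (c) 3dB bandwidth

Step 1 — Resonance: ω₀ = 1/√(LC) = 1/√(0.123·2.28e-09) = 5.971e+04 rad/s.
Step 2 — f₀ = ω₀/(2π) = 9504 Hz.
Step 3 — Series Q: Q = ω₀L/R = 5.971e+04·0.123/1000 = 7.345.
Step 4 — Bandwidth: Δω = ω₀/Q = 8130 rad/s; BW = Δω/(2π) = 1294 Hz.

(a) f₀ = 9504 Hz  (b) Q = 7.345  (c) BW = 1294 Hz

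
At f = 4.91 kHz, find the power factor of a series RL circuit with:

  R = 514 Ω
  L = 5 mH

Step 1 — Angular frequency: ω = 2π·f = 2π·4910 = 3.085e+04 rad/s.
Step 2 — Component impedances:
  R: Z = R = 514 Ω
  L: Z = jωL = j·3.085e+04·0.005 = 0 + j154.3 Ω
Step 3 — Series combination: Z_total = R + L = 514 + j154.3 Ω = 536.6∠16.7° Ω.
Step 4 — Power factor: PF = cos(φ) = Re(Z)/|Z| = 514/536.65 = 0.9578.
Step 5 — Type: Im(Z) = 154.3 ⇒ lagging (phase φ = 16.7°).

PF = 0.9578 (lagging, φ = 16.7°)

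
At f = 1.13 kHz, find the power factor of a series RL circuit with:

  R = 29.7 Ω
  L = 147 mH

Step 1 — Angular frequency: ω = 2π·f = 2π·1130 = 7100 rad/s.
Step 2 — Component impedances:
  R: Z = R = 29.7 Ω
  L: Z = jωL = j·7100·0.147 = 0 + j1044 Ω
Step 3 — Series combination: Z_total = R + L = 29.7 + j1044 Ω = 1044∠88.4° Ω.
Step 4 — Power factor: PF = cos(φ) = Re(Z)/|Z| = 29.7/1044.122 = 0.02844.
Step 5 — Type: Im(Z) = 1044 ⇒ lagging (phase φ = 88.4°).

PF = 0.02844 (lagging, φ = 88.4°)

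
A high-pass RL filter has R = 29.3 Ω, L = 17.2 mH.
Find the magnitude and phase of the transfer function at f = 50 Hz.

Step 1 — Angular frequency: ω = 2π·50 = 314.2 rad/s.
Step 2 — Transfer function: H(jω) = jωL/(R + jωL).
Step 3 — Numerator jωL = j·5.404; denominator R + jωL = 29.3 + j5.404.
Step 4 — H = 0.03289 + j0.1784.
Step 5 — Magnitude: |H| = 0.1814 (-14.8 dB); phase: φ = 79.6°.

|H| = 0.1814 (-14.8 dB), φ = 79.6°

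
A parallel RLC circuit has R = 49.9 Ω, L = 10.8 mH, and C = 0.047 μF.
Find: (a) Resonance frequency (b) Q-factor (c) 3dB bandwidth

Step 1 — Resonance: ω₀ = 1/√(LC) = 1/√(0.0108·4.7e-08) = 4.439e+04 rad/s.
Step 2 — f₀ = ω₀/(2π) = 7064 Hz.
Step 3 — Parallel Q: Q = R/(ω₀L) = 49.9/(4.439e+04·0.0108) = 0.1041.
Step 4 — Bandwidth: Δω = ω₀/Q = 4.264e+05 rad/s; BW = Δω/(2π) = 6.786e+04 Hz.

(a) f₀ = 7064 Hz  (b) Q = 0.1041  (c) BW = 6.786e+04 Hz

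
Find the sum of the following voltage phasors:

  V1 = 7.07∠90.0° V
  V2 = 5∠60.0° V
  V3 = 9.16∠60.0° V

Step 1 — Convert each phasor to rectangular form:
  V1 = 7.07·(cos(90.0°) + j·sin(90.0°)) = 0 + j7.07 V
  V2 = 5·(cos(60.0°) + j·sin(60.0°)) = 2.5 + j4.33 V
  V3 = 9.16·(cos(60.0°) + j·sin(60.0°)) = 4.58 + j7.933 V
Step 2 — Sum components: V_total = 7.08 + j19.33 V.
Step 3 — Convert to polar: |V_total| = 20.59 V, ∠V_total = 69.9°.

V_total = 20.59∠69.9° V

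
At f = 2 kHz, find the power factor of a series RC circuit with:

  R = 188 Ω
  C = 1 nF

Step 1 — Angular frequency: ω = 2π·f = 2π·2000 = 1.257e+04 rad/s.
Step 2 — Component impedances:
  R: Z = R = 188 Ω
  C: Z = 1/(jωC) = -j/(ω·C) = 0 - j7.958e+04 Ω
Step 3 — Series combination: Z_total = R + C = 188 - j7.958e+04 Ω = 7.958e+04∠-89.9° Ω.
Step 4 — Power factor: PF = cos(φ) = Re(Z)/|Z| = 188/7.958e+04 = 0.002362.
Step 5 — Type: Im(Z) = -7.958e+04 ⇒ leading (phase φ = -89.9°).

PF = 0.002362 (leading, φ = -89.9°)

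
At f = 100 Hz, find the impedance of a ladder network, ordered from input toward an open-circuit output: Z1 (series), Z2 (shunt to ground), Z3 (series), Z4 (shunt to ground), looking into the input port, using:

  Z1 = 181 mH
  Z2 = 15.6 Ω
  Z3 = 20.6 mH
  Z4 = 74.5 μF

Step 1 — Angular frequency: ω = 2π·f = 2π·100 = 628.3 rad/s.
Step 2 — Component impedances:
  Z1: Z = jωL = j·628.3·0.181 = 0 + j113.7 Ω
  Z2: Z = R = 15.6 Ω
  Z3: Z = jωL = j·628.3·0.0206 = 0 + j12.94 Ω
  Z4: Z = 1/(jωC) = -j/(ω·C) = 0 - j21.36 Ω
Step 3 — Ladder network (open output): work backward from the far end, alternating series and parallel combinations. Z_in = 3.519 + j107.2 Ω = 107.3∠88.1° Ω.

Z = 3.519 + j107.2 Ω = 107.3∠88.1° Ω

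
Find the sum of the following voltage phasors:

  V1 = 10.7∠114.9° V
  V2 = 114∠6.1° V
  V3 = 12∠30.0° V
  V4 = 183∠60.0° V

Step 1 — Convert each phasor to rectangular form:
  V1 = 10.7·(cos(114.9°) + j·sin(114.9°)) = -4.505 + j9.705 V
  V2 = 114·(cos(6.1°) + j·sin(6.1°)) = 113.4 + j12.11 V
  V3 = 12·(cos(30.0°) + j·sin(30.0°)) = 10.39 + j6 V
  V4 = 183·(cos(60.0°) + j·sin(60.0°)) = 91.5 + j158.5 V
Step 2 — Sum components: V_total = 210.7 + j186.3 V.
Step 3 — Convert to polar: |V_total| = 281.3 V, ∠V_total = 41.5°.

V_total = 281.3∠41.5° V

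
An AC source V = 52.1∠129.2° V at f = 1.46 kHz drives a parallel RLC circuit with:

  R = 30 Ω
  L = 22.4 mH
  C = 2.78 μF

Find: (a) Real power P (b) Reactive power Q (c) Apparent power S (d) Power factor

Step 1 — Angular frequency: ω = 2π·f = 2π·1460 = 9173 rad/s.
Step 2 — Component impedances:
  R: Z = R = 30 Ω
  L: Z = jωL = j·9173·0.0224 = 0 + j205.5 Ω
  C: Z = 1/(jωC) = -j/(ω·C) = 0 - j39.21 Ω
Step 3 — Parallel combination: 1/Z_total = 1/R + 1/L + 1/C; Z_total = 21.69 - j13.43 Ω = 25.51∠-31.8° Ω.
Step 4 — Source phasor: V = 52.1∠129.2° V = -32.93 + j40.37 V.
Step 5 — Current: I = V / Z = -1.931 + j0.6663 A = 2.043∠161.0° A.
Step 6 — Complex power: S = V·I* = 90.48 - j56.01 VA.
Step 7 — Real power: P = Re(S) = 90.48 W.
Step 8 — Reactive power: Q = Im(S) = -56.01 VAR.
Step 9 — Apparent power: |S| = 106.4 VA.
Step 10 — Power factor: PF = P/|S| = 0.8503 (leading).

(a) P = 90.48 W  (b) Q = -56.01 VAR  (c) S = 106.4 VA  (d) PF = 0.8503 (leading)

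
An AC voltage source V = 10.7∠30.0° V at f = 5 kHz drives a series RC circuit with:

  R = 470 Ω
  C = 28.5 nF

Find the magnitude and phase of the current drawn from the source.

Step 1 — Angular frequency: ω = 2π·f = 2π·5000 = 3.142e+04 rad/s.
Step 2 — Component impedances:
  R: Z = R = 470 Ω
  C: Z = 1/(jωC) = -j/(ω·C) = 0 - j1117 Ω
Step 3 — Series combination: Z_total = R + C = 470 - j1117 Ω = 1212∠-67.2° Ω.
Step 4 — Source phasor: V = 10.7∠30.0° V = 9.266 + j5.35 V.
Step 5 — Ohm's law: I = V / Z_total = (9.266 + j5.35) / (470 - j1117) = -0.001103 + j0.008761 A.
Step 6 — Convert to polar: |I| = 0.00883 A, ∠I = 97.2°.

I = 0.00883∠97.2° A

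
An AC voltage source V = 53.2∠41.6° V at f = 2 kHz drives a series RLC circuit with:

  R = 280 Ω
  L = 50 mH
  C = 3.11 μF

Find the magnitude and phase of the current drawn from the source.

Step 1 — Angular frequency: ω = 2π·f = 2π·2000 = 1.257e+04 rad/s.
Step 2 — Component impedances:
  R: Z = R = 280 Ω
  L: Z = jωL = j·1.257e+04·0.05 = 0 + j628.3 Ω
  C: Z = 1/(jωC) = -j/(ω·C) = 0 - j25.59 Ω
Step 3 — Series combination: Z_total = R + L + C = 280 + j602.7 Ω = 664.6∠65.1° Ω.
Step 4 — Source phasor: V = 53.2∠41.6° V = 39.78 + j35.32 V.
Step 5 — Ohm's law: I = V / Z_total = (39.78 + j35.32) / (280 + j602.7) = 0.07342 - j0.0319 A.
Step 6 — Convert to polar: |I| = 0.08005 A, ∠I = -23.5°.

I = 0.08005∠-23.5° A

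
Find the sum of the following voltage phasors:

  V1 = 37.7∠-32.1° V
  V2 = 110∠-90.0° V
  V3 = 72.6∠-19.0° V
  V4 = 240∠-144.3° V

Step 1 — Convert each phasor to rectangular form:
  V1 = 37.7·(cos(-32.1°) + j·sin(-32.1°)) = 31.94 - j20.03 V
  V2 = 110·(cos(-90.0°) + j·sin(-90.0°)) = 0 - j110 V
  V3 = 72.6·(cos(-19.0°) + j·sin(-19.0°)) = 68.64 - j23.64 V
  V4 = 240·(cos(-144.3°) + j·sin(-144.3°)) = -194.9 - j140 V
Step 2 — Sum components: V_total = -94.32 - j293.7 V.
Step 3 — Convert to polar: |V_total| = 308.5 V, ∠V_total = -107.8°.

V_total = 308.5∠-107.8° V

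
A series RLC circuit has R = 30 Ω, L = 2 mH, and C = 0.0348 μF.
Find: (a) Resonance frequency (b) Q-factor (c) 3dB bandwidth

Step 1 — Resonance condition Im(Z)=0 gives ω₀ = 1/√(LC).
Step 2 — ω₀ = 1/√(0.002·3.48e-08) = 1.199e+05 rad/s.
Step 3 — f₀ = ω₀/(2π) = 1.908e+04 Hz.
Step 4 — Series Q: Q = ω₀L/R = 1.199e+05·0.002/30 = 7.991.
Step 5 — 3dB bandwidth: Δω = ω₀/Q = 1.5e+04 rad/s; BW = Δω/(2π) = 2387 Hz.

(a) f₀ = 1.908e+04 Hz  (b) Q = 7.991  (c) BW = 2387 Hz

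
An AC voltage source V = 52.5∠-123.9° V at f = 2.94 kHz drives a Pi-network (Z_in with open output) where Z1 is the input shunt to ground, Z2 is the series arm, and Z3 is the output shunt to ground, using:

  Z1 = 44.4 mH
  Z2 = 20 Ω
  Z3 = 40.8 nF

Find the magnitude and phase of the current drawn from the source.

Step 1 — Angular frequency: ω = 2π·f = 2π·2940 = 1.847e+04 rad/s.
Step 2 — Component impedances:
  Z1: Z = jωL = j·1.847e+04·0.0444 = 0 + j820.2 Ω
  Z2: Z = R = 20 Ω
  Z3: Z = 1/(jωC) = -j/(ω·C) = 0 - j1327 Ω
Step 3 — With open output, the series arm Z2 and the output shunt Z3 appear in series to ground: Z2 + Z3 = 20 - j1327 Ω.
Step 4 — Parallel with input shunt Z1: Z_in = Z1 || (Z2 + Z3) = 52.33 + j2146 Ω = 2147∠88.6° Ω.
Step 5 — Source phasor: V = 52.5∠-123.9° V = -29.28 - j43.58 V.
Step 6 — Ohm's law: I = V / Z_total = (-29.28 - j43.58) / (52.33 + j2146) = -0.02063 + j0.01314 A.
Step 7 — Convert to polar: |I| = 0.02446 A, ∠I = 147.5°.

I = 0.02446∠147.5° A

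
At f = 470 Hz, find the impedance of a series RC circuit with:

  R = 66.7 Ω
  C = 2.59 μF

Step 1 — Angular frequency: ω = 2π·f = 2π·470 = 2953 rad/s.
Step 2 — Component impedances:
  R: Z = R = 66.7 Ω
  C: Z = 1/(jωC) = -j/(ω·C) = 0 - j130.7 Ω
Step 3 — Series combination: Z_total = R + C = 66.7 - j130.7 Ω = 146.8∠-63.0° Ω.

Z = 66.7 - j130.7 Ω = 146.8∠-63.0° Ω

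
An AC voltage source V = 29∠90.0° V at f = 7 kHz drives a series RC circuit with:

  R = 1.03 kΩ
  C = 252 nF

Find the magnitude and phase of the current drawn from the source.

Step 1 — Angular frequency: ω = 2π·f = 2π·7000 = 4.398e+04 rad/s.
Step 2 — Component impedances:
  R: Z = R = 1030 Ω
  C: Z = 1/(jωC) = -j/(ω·C) = 0 - j90.22 Ω
Step 3 — Series combination: Z_total = R + C = 1030 - j90.22 Ω = 1034∠-5.0° Ω.
Step 4 — Source phasor: V = 29∠90.0° V = 0 + j29 V.
Step 5 — Ohm's law: I = V / Z_total = (0 + j29) / (1030 - j90.22) = -0.002448 + j0.02794 A.
Step 6 — Convert to polar: |I| = 0.02805 A, ∠I = 95.0°.

I = 0.02805∠95.0° A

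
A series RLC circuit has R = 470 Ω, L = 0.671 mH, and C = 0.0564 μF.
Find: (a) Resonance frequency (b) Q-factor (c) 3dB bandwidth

Step 1 — Resonance: ω₀ = 1/√(LC) = 1/√(0.000671·5.64e-08) = 1.626e+05 rad/s.
Step 2 — f₀ = ω₀/(2π) = 2.587e+04 Hz.
Step 3 — Series Q: Q = ω₀L/R = 1.626e+05·0.000671/470 = 0.2321.
Step 4 — Bandwidth: Δω = ω₀/Q = 7.004e+05 rad/s; BW = Δω/(2π) = 1.115e+05 Hz.

(a) f₀ = 2.587e+04 Hz  (b) Q = 0.2321  (c) BW = 1.115e+05 Hz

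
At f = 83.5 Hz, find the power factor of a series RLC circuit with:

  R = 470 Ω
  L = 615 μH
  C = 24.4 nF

Step 1 — Angular frequency: ω = 2π·f = 2π·83.5 = 524.6 rad/s.
Step 2 — Component impedances:
  R: Z = R = 470 Ω
  L: Z = jωL = j·524.6·0.000615 = 0 + j0.3227 Ω
  C: Z = 1/(jωC) = -j/(ω·C) = 0 - j7.812e+04 Ω
Step 3 — Series combination: Z_total = R + L + C = 470 - j7.812e+04 Ω = 7.812e+04∠-89.7° Ω.
Step 4 — Power factor: PF = cos(φ) = Re(Z)/|Z| = 470/78118 = 0.006017.
Step 5 — Type: Im(Z) = -7.812e+04 ⇒ leading (phase φ = -89.7°).

PF = 0.006017 (leading, φ = -89.7°)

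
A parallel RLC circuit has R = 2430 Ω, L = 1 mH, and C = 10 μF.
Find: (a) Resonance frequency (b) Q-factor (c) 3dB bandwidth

Step 1 — Resonance: ω₀ = 1/√(LC) = 1/√(0.001·1e-05) = 1e+04 rad/s.
Step 2 — f₀ = ω₀/(2π) = 1592 Hz.
Step 3 — Parallel Q: Q = R/(ω₀L) = 2430/(1e+04·0.001) = 243.
Step 4 — Bandwidth: Δω = ω₀/Q = 41.15 rad/s; BW = Δω/(2π) = 6.55 Hz.

(a) f₀ = 1592 Hz  (b) Q = 243  (c) BW = 6.55 Hz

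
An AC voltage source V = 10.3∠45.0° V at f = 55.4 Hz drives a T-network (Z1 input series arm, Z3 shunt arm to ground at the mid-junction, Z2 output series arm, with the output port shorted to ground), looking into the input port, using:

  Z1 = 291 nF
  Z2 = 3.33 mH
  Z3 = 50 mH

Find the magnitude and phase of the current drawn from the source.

Step 1 — Angular frequency: ω = 2π·f = 2π·55.4 = 348.1 rad/s.
Step 2 — Component impedances:
  Z1: Z = 1/(jωC) = -j/(ω·C) = 0 - j9872 Ω
  Z2: Z = jωL = j·348.1·0.00333 = 0 + j1.159 Ω
  Z3: Z = jωL = j·348.1·0.05 = 0 + j17.4 Ω
Step 3 — With the output port shorted to ground, the output series arm Z2 runs from the junction to ground; the shunt arm Z3 also runs from the junction to ground. They appear in parallel: Z3 || Z2 = 0 + j1.087 Ω.
Step 4 — Series with input arm Z1: Z_in = Z1 + (Z3 || Z2) = 0 - j9871 Ω = 9871∠-90.0° Ω.
Step 5 — Source phasor: V = 10.3∠45.0° V = 7.283 + j7.283 V.
Step 6 — Ohm's law: I = V / Z_total = (7.283 + j7.283) / (0 - j9871) = -0.0007378 + j0.0007378 A.
Step 7 — Convert to polar: |I| = 0.001043 A, ∠I = 135.0°.

I = 0.001043∠135.0° A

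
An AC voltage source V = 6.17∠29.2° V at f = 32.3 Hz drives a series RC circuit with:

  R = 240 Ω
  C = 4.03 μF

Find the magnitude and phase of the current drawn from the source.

Step 1 — Angular frequency: ω = 2π·f = 2π·32.3 = 202.9 rad/s.
Step 2 — Component impedances:
  R: Z = R = 240 Ω
  C: Z = 1/(jωC) = -j/(ω·C) = 0 - j1223 Ω
Step 3 — Series combination: Z_total = R + C = 240 - j1223 Ω = 1246∠-78.9° Ω.
Step 4 — Source phasor: V = 6.17∠29.2° V = 5.386 + j3.01 V.
Step 5 — Ohm's law: I = V / Z_total = (5.386 + j3.01) / (240 - j1223) = -0.001538 + j0.004707 A.
Step 6 — Convert to polar: |I| = 0.004952 A, ∠I = 108.1°.

I = 0.004952∠108.1° A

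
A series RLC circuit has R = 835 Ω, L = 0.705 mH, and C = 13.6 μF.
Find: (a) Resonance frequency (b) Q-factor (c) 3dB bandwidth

Step 1 — Resonance: ω₀ = 1/√(LC) = 1/√(0.000705·1.36e-05) = 1.021e+04 rad/s.
Step 2 — f₀ = ω₀/(2π) = 1625 Hz.
Step 3 — Series Q: Q = ω₀L/R = 1.021e+04·0.000705/835 = 0.008623.
Step 4 — Bandwidth: Δω = ω₀/Q = 1.184e+06 rad/s; BW = Δω/(2π) = 1.885e+05 Hz.

(a) f₀ = 1625 Hz  (b) Q = 0.008623  (c) BW = 1.885e+05 Hz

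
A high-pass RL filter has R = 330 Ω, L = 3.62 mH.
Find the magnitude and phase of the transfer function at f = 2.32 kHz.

Step 1 — Angular frequency: ω = 2π·2320 = 1.458e+04 rad/s.
Step 2 — Transfer function: H(jω) = jωL/(R + jωL).
Step 3 — Numerator jωL = j·52.77; denominator R + jωL = 330 + j52.77.
Step 4 — H = 0.02493 + j0.1559.
Step 5 — Magnitude: |H| = 0.1579 (-16.0 dB); phase: φ = 80.9°.

|H| = 0.1579 (-16.0 dB), φ = 80.9°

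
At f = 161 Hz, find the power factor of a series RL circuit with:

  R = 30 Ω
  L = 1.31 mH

Step 1 — Angular frequency: ω = 2π·f = 2π·161 = 1012 rad/s.
Step 2 — Component impedances:
  R: Z = R = 30 Ω
  L: Z = jωL = j·1012·0.00131 = 0 + j1.325 Ω
Step 3 — Series combination: Z_total = R + L = 30 + j1.325 Ω = 30.03∠2.5° Ω.
Step 4 — Power factor: PF = cos(φ) = Re(Z)/|Z| = 30/30.03 = 0.999.
Step 5 — Type: Im(Z) = 1.325 ⇒ lagging (phase φ = 2.5°).

PF = 0.999 (lagging, φ = 2.5°)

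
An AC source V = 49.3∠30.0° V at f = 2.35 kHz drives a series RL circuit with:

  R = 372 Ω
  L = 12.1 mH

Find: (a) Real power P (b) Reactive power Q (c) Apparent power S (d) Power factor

Step 1 — Angular frequency: ω = 2π·f = 2π·2350 = 1.477e+04 rad/s.
Step 2 — Component impedances:
  R: Z = R = 372 Ω
  L: Z = jωL = j·1.477e+04·0.0121 = 0 + j178.7 Ω
Step 3 — Series combination: Z_total = R + L = 372 + j178.7 Ω = 412.7∠25.7° Ω.
Step 4 — Source phasor: V = 49.3∠30.0° V = 42.7 + j24.65 V.
Step 5 — Current: I = V / Z = 0.1191 + j0.009053 A = 0.1195∠4.3° A.
Step 6 — Complex power: S = V·I* = 5.309 + j2.55 VA.
Step 7 — Real power: P = Re(S) = 5.309 W.
Step 8 — Reactive power: Q = Im(S) = 2.55 VAR.
Step 9 — Apparent power: |S| = 5.89 VA.
Step 10 — Power factor: PF = P/|S| = 0.9014 (lagging).

(a) P = 5.309 W  (b) Q = 2.55 VAR  (c) S = 5.89 VA  (d) PF = 0.9014 (lagging)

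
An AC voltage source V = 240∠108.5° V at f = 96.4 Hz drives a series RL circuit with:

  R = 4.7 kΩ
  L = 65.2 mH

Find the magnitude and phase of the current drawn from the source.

Step 1 — Angular frequency: ω = 2π·f = 2π·96.4 = 605.7 rad/s.
Step 2 — Component impedances:
  R: Z = R = 4700 Ω
  L: Z = jωL = j·605.7·0.0652 = 0 + j39.49 Ω
Step 3 — Series combination: Z_total = R + L = 4700 + j39.49 Ω = 4700∠0.5° Ω.
Step 4 — Source phasor: V = 240∠108.5° V = -76.15 + j227.6 V.
Step 5 — Ohm's law: I = V / Z_total = (-76.15 + j227.6) / (4700 + j39.49) = -0.01579 + j0.04856 A.
Step 6 — Convert to polar: |I| = 0.05106 A, ∠I = 108.0°.

I = 0.05106∠108.0° A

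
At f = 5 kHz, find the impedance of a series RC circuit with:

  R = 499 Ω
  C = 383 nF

Step 1 — Angular frequency: ω = 2π·f = 2π·5000 = 3.142e+04 rad/s.
Step 2 — Component impedances:
  R: Z = R = 499 Ω
  C: Z = 1/(jωC) = -j/(ω·C) = 0 - j83.11 Ω
Step 3 — Series combination: Z_total = R + C = 499 - j83.11 Ω = 505.9∠-9.5° Ω.

Z = 499 - j83.11 Ω = 505.9∠-9.5° Ω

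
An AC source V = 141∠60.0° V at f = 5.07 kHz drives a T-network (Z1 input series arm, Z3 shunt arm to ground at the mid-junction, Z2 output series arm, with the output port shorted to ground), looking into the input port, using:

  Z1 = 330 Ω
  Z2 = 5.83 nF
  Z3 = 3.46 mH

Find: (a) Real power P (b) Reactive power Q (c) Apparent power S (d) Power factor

Step 1 — Angular frequency: ω = 2π·f = 2π·5070 = 3.186e+04 rad/s.
Step 2 — Component impedances:
  Z1: Z = R = 330 Ω
  Z2: Z = 1/(jωC) = -j/(ω·C) = 0 - j5384 Ω
  Z3: Z = jωL = j·3.186e+04·0.00346 = 0 + j110.2 Ω
Step 3 — With the output port shorted to ground, the output series arm Z2 runs from the junction to ground; the shunt arm Z3 also runs from the junction to ground. They appear in parallel: Z3 || Z2 = 0 + j112.5 Ω.
Step 4 — Series with input arm Z1: Z_in = Z1 + (Z3 || Z2) = 330 + j112.5 Ω = 348.7∠18.8° Ω.
Step 5 — Source phasor: V = 141∠60.0° V = 70.5 + j122.1 V.
Step 6 — Current: I = V / Z = 0.3044 + j0.2662 A = 0.4044∠41.2° A.
Step 7 — Complex power: S = V·I* = 53.97 + j18.4 VA.
Step 8 — Real power: P = Re(S) = 53.97 W.
Step 9 — Reactive power: Q = Im(S) = 18.4 VAR.
Step 10 — Apparent power: |S| = 57.02 VA.
Step 11 — Power factor: PF = P/|S| = 0.9465 (lagging).

(a) P = 53.97 W  (b) Q = 18.4 VAR  (c) S = 57.02 VA  (d) PF = 0.9465 (lagging)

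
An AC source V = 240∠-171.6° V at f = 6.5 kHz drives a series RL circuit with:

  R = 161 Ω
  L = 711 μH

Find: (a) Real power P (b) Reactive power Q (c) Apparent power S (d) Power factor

Step 1 — Angular frequency: ω = 2π·f = 2π·6500 = 4.084e+04 rad/s.
Step 2 — Component impedances:
  R: Z = R = 161 Ω
  L: Z = jωL = j·4.084e+04·0.000711 = 0 + j29.04 Ω
Step 3 — Series combination: Z_total = R + L = 161 + j29.04 Ω = 163.6∠10.2° Ω.
Step 4 — Source phasor: V = 240∠-171.6° V = -237.4 - j35.06 V.
Step 5 — Current: I = V / Z = -1.466 + j0.04669 A = 1.467∠178.2° A.
Step 6 — Complex power: S = V·I* = 346.5 + j62.49 VA.
Step 7 — Real power: P = Re(S) = 346.5 W.
Step 8 — Reactive power: Q = Im(S) = 62.49 VAR.
Step 9 — Apparent power: |S| = 352.1 VA.
Step 10 — Power factor: PF = P/|S| = 0.9841 (lagging).

(a) P = 346.5 W  (b) Q = 62.49 VAR  (c) S = 352.1 VA  (d) PF = 0.9841 (lagging)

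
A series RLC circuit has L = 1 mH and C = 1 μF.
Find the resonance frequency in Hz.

Step 1 — Resonance condition Im(Z)=0 gives ω₀ = 1/√(LC).
Step 2 — ω₀ = 1/√(0.001·1e-06) = 3.162e+04 rad/s.
Step 3 — f₀ = ω₀/(2π) = 5033 Hz.

f₀ = 5033 Hz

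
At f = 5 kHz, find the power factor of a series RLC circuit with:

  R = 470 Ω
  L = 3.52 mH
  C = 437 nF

Step 1 — Angular frequency: ω = 2π·f = 2π·5000 = 3.142e+04 rad/s.
Step 2 — Component impedances:
  R: Z = R = 470 Ω
  L: Z = jωL = j·3.142e+04·0.00352 = 0 + j110.6 Ω
  C: Z = 1/(jωC) = -j/(ω·C) = 0 - j72.84 Ω
Step 3 — Series combination: Z_total = R + L + C = 470 + j37.74 Ω = 471.5∠4.6° Ω.
Step 4 — Power factor: PF = cos(φ) = Re(Z)/|Z| = 470/471.5 = 0.9968.
Step 5 — Type: Im(Z) = 37.74 ⇒ lagging (phase φ = 4.6°).

PF = 0.9968 (lagging, φ = 4.6°)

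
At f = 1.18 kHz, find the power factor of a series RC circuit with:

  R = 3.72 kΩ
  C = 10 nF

Step 1 — Angular frequency: ω = 2π·f = 2π·1180 = 7414 rad/s.
Step 2 — Component impedances:
  R: Z = R = 3720 Ω
  C: Z = 1/(jωC) = -j/(ω·C) = 0 - j1.349e+04 Ω
Step 3 — Series combination: Z_total = R + C = 3720 - j1.349e+04 Ω = 1.399e+04∠-74.6° Ω.
Step 4 — Power factor: PF = cos(φ) = Re(Z)/|Z| = 3720/1.399e+04 = 0.2659.
Step 5 — Type: Im(Z) = -1.349e+04 ⇒ leading (phase φ = -74.6°).

PF = 0.2659 (leading, φ = -74.6°)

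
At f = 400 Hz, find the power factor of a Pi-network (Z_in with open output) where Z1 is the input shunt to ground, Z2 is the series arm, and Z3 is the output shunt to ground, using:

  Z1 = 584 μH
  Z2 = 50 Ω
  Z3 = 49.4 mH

Step 1 — Angular frequency: ω = 2π·f = 2π·400 = 2513 rad/s.
Step 2 — Component impedances:
  Z1: Z = jωL = j·2513·0.000584 = 0 + j1.468 Ω
  Z2: Z = R = 50 Ω
  Z3: Z = jωL = j·2513·0.0494 = 0 + j124.2 Ω
Step 3 — With open output, the series arm Z2 and the output shunt Z3 appear in series to ground: Z2 + Z3 = 50 + j124.2 Ω.
Step 4 — Parallel with input shunt Z1: Z_in = Z1 || (Z2 + Z3) = 0.005892 + j1.453 Ω = 1.453∠89.8° Ω.
Step 5 — Power factor: PF = cos(φ) = Re(Z)/|Z| = 0.005892/1.453 = 0.004055.
Step 6 — Type: Im(Z) = 1.453 ⇒ lagging (phase φ = 89.8°).

PF = 0.004055 (lagging, φ = 89.8°)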